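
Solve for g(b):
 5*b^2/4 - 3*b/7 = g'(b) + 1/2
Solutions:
 g(b) = C1 + 5*b^3/12 - 3*b^2/14 - b/2


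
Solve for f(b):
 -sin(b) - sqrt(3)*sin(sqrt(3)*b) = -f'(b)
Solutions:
 f(b) = C1 - cos(b) - cos(sqrt(3)*b)


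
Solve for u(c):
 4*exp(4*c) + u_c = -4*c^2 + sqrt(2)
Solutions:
 u(c) = C1 - 4*c^3/3 + sqrt(2)*c - exp(4*c)


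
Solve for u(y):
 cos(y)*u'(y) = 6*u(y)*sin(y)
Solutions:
 u(y) = C1/cos(y)^6


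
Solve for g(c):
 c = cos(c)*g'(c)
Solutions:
 g(c) = C1 + Integral(c/cos(c), c)


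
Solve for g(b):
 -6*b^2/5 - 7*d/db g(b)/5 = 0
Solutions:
 g(b) = C1 - 2*b^3/7


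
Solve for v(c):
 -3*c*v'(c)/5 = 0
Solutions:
 v(c) = C1


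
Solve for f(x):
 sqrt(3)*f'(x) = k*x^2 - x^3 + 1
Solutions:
 f(x) = C1 + sqrt(3)*k*x^3/9 - sqrt(3)*x^4/12 + sqrt(3)*x/3


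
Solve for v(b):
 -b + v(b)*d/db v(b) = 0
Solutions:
 v(b) = -sqrt(C1 + b^2)
 v(b) = sqrt(C1 + b^2)


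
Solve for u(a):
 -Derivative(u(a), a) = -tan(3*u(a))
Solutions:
 u(a) = -asin(C1*exp(3*a))/3 + pi/3
 u(a) = asin(C1*exp(3*a))/3


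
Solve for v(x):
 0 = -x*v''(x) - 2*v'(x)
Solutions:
 v(x) = C1 + C2/x


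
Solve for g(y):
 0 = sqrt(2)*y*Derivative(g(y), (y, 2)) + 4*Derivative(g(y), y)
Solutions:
 g(y) = C1 + C2*y^(1 - 2*sqrt(2))


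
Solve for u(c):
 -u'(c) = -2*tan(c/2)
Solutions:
 u(c) = C1 - 4*log(cos(c/2))


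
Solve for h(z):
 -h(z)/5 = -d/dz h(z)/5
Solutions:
 h(z) = C1*exp(z)


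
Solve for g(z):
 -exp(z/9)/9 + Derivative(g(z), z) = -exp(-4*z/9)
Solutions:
 g(z) = C1 + exp(z/9) + 9*exp(-4*z/9)/4


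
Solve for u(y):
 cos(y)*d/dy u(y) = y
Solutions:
 u(y) = C1 + Integral(y/cos(y), y)


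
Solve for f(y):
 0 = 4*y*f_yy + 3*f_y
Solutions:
 f(y) = C1 + C2*y^(1/4)


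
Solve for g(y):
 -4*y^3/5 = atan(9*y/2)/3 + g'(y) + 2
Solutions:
 g(y) = C1 - y^4/5 - y*atan(9*y/2)/3 - 2*y + log(81*y^2 + 4)/27


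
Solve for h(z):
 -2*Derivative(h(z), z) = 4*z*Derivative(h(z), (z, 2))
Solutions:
 h(z) = C1 + C2*sqrt(z)


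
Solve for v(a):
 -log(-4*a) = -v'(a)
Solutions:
 v(a) = C1 + a*log(-a) + a*(-1 + 2*log(2))


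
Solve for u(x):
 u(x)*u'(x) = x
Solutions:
 u(x) = -sqrt(C1 + x^2)
 u(x) = sqrt(C1 + x^2)


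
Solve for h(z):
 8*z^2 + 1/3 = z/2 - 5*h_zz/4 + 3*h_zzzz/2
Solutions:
 h(z) = C1 + C2*z + C3*exp(-sqrt(30)*z/6) + C4*exp(sqrt(30)*z/6) - 8*z^4/15 + z^3/15 - 586*z^2/75


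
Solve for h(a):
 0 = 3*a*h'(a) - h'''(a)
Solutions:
 h(a) = C1 + Integral(C2*airyai(3^(1/3)*a) + C3*airybi(3^(1/3)*a), a)


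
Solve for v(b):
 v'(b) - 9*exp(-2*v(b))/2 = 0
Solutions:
 v(b) = log(-sqrt(C1 + 9*b))
 v(b) = log(C1 + 9*b)/2


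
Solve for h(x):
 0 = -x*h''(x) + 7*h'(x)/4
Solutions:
 h(x) = C1 + C2*x^(11/4)


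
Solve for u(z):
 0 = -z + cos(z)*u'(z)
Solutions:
 u(z) = C1 + Integral(z/cos(z), z)


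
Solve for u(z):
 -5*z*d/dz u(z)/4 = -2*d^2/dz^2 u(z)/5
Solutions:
 u(z) = C1 + C2*erfi(5*z/4)


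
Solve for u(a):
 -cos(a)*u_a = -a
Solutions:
 u(a) = C1 + Integral(a/cos(a), a)


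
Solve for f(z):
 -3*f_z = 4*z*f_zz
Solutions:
 f(z) = C1 + C2*z^(1/4)


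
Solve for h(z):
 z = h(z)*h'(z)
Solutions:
 h(z) = -sqrt(C1 + z^2)
 h(z) = sqrt(C1 + z^2)


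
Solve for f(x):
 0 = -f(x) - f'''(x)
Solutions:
 f(x) = C3*exp(-x) + (C1*sin(sqrt(3)*x/2) + C2*cos(sqrt(3)*x/2))*exp(x/2)


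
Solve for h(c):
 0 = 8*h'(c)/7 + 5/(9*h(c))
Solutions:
 h(c) = -sqrt(C1 - 35*c)/6
 h(c) = sqrt(C1 - 35*c)/6


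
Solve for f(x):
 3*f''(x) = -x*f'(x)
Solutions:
 f(x) = C1 + C2*erf(sqrt(6)*x/6)


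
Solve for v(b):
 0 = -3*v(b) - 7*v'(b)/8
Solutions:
 v(b) = C1*exp(-24*b/7)


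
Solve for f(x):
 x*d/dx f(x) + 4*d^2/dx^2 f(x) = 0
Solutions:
 f(x) = C1 + C2*erf(sqrt(2)*x/4)


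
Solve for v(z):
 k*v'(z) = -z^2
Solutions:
 v(z) = C1 - z^3/(3*k)


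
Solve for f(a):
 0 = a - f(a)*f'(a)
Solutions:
 f(a) = -sqrt(C1 + a^2)
 f(a) = sqrt(C1 + a^2)


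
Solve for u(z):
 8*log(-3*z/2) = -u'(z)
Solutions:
 u(z) = C1 - 8*z*log(-z) + 8*z*(-log(3) + log(2) + 1)


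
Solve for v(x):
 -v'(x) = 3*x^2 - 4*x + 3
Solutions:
 v(x) = C1 - x^3 + 2*x^2 - 3*x


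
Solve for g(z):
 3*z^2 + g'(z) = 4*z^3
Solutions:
 g(z) = C1 + z^4 - z^3


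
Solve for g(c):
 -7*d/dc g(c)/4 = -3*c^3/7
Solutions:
 g(c) = C1 + 3*c^4/49


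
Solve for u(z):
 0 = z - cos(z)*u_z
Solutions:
 u(z) = C1 + Integral(z/cos(z), z)


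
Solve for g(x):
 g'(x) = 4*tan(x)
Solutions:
 g(x) = C1 - 4*log(cos(x))


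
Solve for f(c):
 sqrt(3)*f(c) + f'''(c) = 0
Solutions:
 f(c) = C3*exp(-3^(1/6)*c) + (C1*sin(3^(2/3)*c/2) + C2*cos(3^(2/3)*c/2))*exp(3^(1/6)*c/2)


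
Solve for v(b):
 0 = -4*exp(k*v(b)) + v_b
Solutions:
 v(b) = Piecewise((log(-1/(C1*k + 4*b*k))/k, Ne(k, 0)), (nan, True))
 v(b) = Piecewise((C1 + 4*b, Eq(k, 0)), (nan, True))


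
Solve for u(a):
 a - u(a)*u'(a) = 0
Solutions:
 u(a) = -sqrt(C1 + a^2)
 u(a) = sqrt(C1 + a^2)


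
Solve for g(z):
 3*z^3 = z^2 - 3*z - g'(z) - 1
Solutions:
 g(z) = C1 - 3*z^4/4 + z^3/3 - 3*z^2/2 - z


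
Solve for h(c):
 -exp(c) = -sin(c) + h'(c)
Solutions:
 h(c) = C1 - exp(c) - cos(c)


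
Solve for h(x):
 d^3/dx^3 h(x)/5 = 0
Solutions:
 h(x) = C1 + C2*x + C3*x^2


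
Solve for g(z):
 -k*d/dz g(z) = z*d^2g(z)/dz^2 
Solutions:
 g(z) = C1 + z^(1 - re(k))*(C2*sin(log(z)*Abs(im(k))) + C3*cos(log(z)*im(k)))


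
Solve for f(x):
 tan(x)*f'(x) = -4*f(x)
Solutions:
 f(x) = C1/sin(x)^4


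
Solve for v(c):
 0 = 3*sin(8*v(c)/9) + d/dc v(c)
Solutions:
 3*c + 9*log(cos(8*v(c)/9) - 1)/16 - 9*log(cos(8*v(c)/9) + 1)/16 = C1


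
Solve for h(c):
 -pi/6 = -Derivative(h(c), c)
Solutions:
 h(c) = C1 + pi*c/6


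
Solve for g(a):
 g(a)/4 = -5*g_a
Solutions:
 g(a) = C1*exp(-a/20)


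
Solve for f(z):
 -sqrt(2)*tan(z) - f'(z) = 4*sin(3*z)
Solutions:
 f(z) = C1 + sqrt(2)*log(cos(z)) + 4*cos(3*z)/3


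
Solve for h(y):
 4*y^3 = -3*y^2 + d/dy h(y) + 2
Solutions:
 h(y) = C1 + y^4 + y^3 - 2*y


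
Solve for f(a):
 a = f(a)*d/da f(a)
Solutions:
 f(a) = -sqrt(C1 + a^2)
 f(a) = sqrt(C1 + a^2)


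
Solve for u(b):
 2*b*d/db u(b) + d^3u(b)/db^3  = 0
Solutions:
 u(b) = C1 + Integral(C2*airyai(-2^(1/3)*b) + C3*airybi(-2^(1/3)*b), b)


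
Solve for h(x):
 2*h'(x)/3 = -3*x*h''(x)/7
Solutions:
 h(x) = C1 + C2/x^(5/9)


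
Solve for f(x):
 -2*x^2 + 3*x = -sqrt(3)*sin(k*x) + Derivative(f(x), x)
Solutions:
 f(x) = C1 - 2*x^3/3 + 3*x^2/2 - sqrt(3)*cos(k*x)/k


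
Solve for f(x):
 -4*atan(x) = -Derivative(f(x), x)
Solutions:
 f(x) = C1 + 4*x*atan(x) - 2*log(x^2 + 1)


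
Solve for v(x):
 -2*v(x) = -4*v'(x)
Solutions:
 v(x) = C1*exp(x/2)


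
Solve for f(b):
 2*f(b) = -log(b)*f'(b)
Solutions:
 f(b) = C1*exp(-2*li(b))


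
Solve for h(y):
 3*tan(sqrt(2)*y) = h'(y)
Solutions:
 h(y) = C1 - 3*sqrt(2)*log(cos(sqrt(2)*y))/2


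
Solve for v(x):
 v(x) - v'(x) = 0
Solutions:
 v(x) = C1*exp(x)


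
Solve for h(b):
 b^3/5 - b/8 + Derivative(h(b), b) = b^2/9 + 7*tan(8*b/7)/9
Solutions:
 h(b) = C1 - b^4/20 + b^3/27 + b^2/16 - 49*log(cos(8*b/7))/72


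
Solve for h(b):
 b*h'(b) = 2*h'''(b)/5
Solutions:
 h(b) = C1 + Integral(C2*airyai(2^(2/3)*5^(1/3)*b/2) + C3*airybi(2^(2/3)*5^(1/3)*b/2), b)


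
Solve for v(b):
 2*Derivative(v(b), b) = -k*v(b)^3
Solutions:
 v(b) = -sqrt(-1/(C1 - b*k))
 v(b) = sqrt(-1/(C1 - b*k))


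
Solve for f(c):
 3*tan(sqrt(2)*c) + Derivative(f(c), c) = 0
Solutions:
 f(c) = C1 + 3*sqrt(2)*log(cos(sqrt(2)*c))/2


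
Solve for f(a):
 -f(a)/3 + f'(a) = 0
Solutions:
 f(a) = C1*exp(a/3)


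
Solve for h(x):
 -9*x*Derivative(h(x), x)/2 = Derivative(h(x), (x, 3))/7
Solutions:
 h(x) = C1 + Integral(C2*airyai(-2^(2/3)*63^(1/3)*x/2) + C3*airybi(-2^(2/3)*63^(1/3)*x/2), x)


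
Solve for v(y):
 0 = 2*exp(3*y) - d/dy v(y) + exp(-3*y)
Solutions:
 v(y) = C1 + 2*exp(3*y)/3 - exp(-3*y)/3


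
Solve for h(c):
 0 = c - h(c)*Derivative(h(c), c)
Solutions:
 h(c) = -sqrt(C1 + c^2)
 h(c) = sqrt(C1 + c^2)


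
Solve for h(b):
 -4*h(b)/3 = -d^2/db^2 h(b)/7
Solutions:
 h(b) = C1*exp(-2*sqrt(21)*b/3) + C2*exp(2*sqrt(21)*b/3)


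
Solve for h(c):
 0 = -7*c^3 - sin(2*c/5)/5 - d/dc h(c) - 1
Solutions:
 h(c) = C1 - 7*c^4/4 - c + cos(2*c/5)/2


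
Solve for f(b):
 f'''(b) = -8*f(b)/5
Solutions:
 f(b) = C3*exp(-2*5^(2/3)*b/5) + (C1*sin(sqrt(3)*5^(2/3)*b/5) + C2*cos(sqrt(3)*5^(2/3)*b/5))*exp(5^(2/3)*b/5)


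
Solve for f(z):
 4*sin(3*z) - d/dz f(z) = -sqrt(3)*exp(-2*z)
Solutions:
 f(z) = C1 - 4*cos(3*z)/3 - sqrt(3)*exp(-2*z)/2


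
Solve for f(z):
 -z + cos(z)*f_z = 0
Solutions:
 f(z) = C1 + Integral(z/cos(z), z)


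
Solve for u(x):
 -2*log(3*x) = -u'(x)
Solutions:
 u(x) = C1 + 2*x*log(x) - 2*x + x*log(9)


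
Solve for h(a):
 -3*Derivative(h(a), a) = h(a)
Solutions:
 h(a) = C1*exp(-a/3)


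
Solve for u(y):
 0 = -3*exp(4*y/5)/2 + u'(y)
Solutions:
 u(y) = C1 + 15*exp(4*y/5)/8


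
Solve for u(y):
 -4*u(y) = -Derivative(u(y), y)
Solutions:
 u(y) = C1*exp(4*y)


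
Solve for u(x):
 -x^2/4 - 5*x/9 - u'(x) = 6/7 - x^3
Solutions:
 u(x) = C1 + x^4/4 - x^3/12 - 5*x^2/18 - 6*x/7


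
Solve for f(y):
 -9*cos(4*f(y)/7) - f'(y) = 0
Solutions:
 9*y - 7*log(sin(4*f(y)/7) - 1)/8 + 7*log(sin(4*f(y)/7) + 1)/8 = C1


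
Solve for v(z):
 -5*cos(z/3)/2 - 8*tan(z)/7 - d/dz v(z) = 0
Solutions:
 v(z) = C1 + 8*log(cos(z))/7 - 15*sin(z/3)/2


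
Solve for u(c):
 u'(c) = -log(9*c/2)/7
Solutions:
 u(c) = C1 - c*log(c)/7 - 2*c*log(3)/7 + c*log(2)/7 + c/7


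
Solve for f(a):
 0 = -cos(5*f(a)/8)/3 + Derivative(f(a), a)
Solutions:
 -a/3 - 4*log(sin(5*f(a)/8) - 1)/5 + 4*log(sin(5*f(a)/8) + 1)/5 = C1


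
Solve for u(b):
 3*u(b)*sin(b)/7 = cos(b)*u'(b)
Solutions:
 u(b) = C1/cos(b)^(3/7)


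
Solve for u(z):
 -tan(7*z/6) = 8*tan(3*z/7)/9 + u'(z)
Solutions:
 u(z) = C1 + 56*log(cos(3*z/7))/27 + 6*log(cos(7*z/6))/7


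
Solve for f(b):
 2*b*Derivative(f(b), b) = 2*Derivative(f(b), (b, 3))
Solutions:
 f(b) = C1 + Integral(C2*airyai(b) + C3*airybi(b), b)


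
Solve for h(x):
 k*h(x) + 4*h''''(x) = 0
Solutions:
 h(x) = C1*exp(-sqrt(2)*x*(-k)^(1/4)/2) + C2*exp(sqrt(2)*x*(-k)^(1/4)/2) + C3*exp(-sqrt(2)*I*x*(-k)^(1/4)/2) + C4*exp(sqrt(2)*I*x*(-k)^(1/4)/2)


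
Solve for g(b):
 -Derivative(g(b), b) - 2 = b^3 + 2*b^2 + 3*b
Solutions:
 g(b) = C1 - b^4/4 - 2*b^3/3 - 3*b^2/2 - 2*b


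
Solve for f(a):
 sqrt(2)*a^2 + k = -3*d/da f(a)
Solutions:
 f(a) = C1 - sqrt(2)*a^3/9 - a*k/3


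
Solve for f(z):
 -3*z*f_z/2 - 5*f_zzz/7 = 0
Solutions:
 f(z) = C1 + Integral(C2*airyai(-10^(2/3)*21^(1/3)*z/10) + C3*airybi(-10^(2/3)*21^(1/3)*z/10), z)


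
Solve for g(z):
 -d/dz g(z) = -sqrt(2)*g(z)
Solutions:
 g(z) = C1*exp(sqrt(2)*z)


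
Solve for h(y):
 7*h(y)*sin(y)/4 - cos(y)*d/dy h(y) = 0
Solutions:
 h(y) = C1/cos(y)^(7/4)


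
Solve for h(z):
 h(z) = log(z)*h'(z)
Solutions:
 h(z) = C1*exp(li(z))


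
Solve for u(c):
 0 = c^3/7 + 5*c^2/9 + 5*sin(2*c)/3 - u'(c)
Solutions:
 u(c) = C1 + c^4/28 + 5*c^3/27 - 5*cos(2*c)/6


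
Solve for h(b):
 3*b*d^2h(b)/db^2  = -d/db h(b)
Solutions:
 h(b) = C1 + C2*b^(2/3)


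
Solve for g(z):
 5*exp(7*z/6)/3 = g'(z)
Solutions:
 g(z) = C1 + 10*exp(7*z/6)/7


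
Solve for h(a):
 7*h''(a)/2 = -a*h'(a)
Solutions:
 h(a) = C1 + C2*erf(sqrt(7)*a/7)


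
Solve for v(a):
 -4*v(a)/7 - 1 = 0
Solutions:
 v(a) = -7/4


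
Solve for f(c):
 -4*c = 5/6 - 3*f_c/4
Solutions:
 f(c) = C1 + 8*c^2/3 + 10*c/9


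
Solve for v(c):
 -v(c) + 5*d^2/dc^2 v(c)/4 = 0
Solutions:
 v(c) = C1*exp(-2*sqrt(5)*c/5) + C2*exp(2*sqrt(5)*c/5)


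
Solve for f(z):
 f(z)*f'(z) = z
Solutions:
 f(z) = -sqrt(C1 + z^2)
 f(z) = sqrt(C1 + z^2)


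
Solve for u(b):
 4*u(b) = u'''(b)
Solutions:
 u(b) = C3*exp(2^(2/3)*b) + (C1*sin(2^(2/3)*sqrt(3)*b/2) + C2*cos(2^(2/3)*sqrt(3)*b/2))*exp(-2^(2/3)*b/2)


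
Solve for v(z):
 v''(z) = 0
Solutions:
 v(z) = C1 + C2*z


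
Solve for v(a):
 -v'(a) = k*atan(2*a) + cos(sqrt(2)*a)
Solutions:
 v(a) = C1 - k*(a*atan(2*a) - log(4*a^2 + 1)/4) - sqrt(2)*sin(sqrt(2)*a)/2


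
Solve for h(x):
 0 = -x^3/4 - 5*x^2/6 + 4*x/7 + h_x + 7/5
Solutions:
 h(x) = C1 + x^4/16 + 5*x^3/18 - 2*x^2/7 - 7*x/5


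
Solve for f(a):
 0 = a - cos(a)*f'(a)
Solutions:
 f(a) = C1 + Integral(a/cos(a), a)


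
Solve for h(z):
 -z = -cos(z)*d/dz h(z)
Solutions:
 h(z) = C1 + Integral(z/cos(z), z)


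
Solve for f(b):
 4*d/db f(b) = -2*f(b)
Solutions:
 f(b) = C1*exp(-b/2)


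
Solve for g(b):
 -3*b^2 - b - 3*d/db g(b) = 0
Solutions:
 g(b) = C1 - b^3/3 - b^2/6


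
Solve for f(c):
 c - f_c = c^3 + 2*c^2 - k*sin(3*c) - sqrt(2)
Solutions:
 f(c) = C1 - c^4/4 - 2*c^3/3 + c^2/2 + sqrt(2)*c - k*cos(3*c)/3


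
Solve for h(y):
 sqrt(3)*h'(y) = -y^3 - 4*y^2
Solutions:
 h(y) = C1 - sqrt(3)*y^4/12 - 4*sqrt(3)*y^3/9


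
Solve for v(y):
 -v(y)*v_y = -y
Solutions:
 v(y) = -sqrt(C1 + y^2)
 v(y) = sqrt(C1 + y^2)


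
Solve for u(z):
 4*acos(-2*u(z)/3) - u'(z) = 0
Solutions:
 Integral(1/acos(-2*_y/3), (_y, u(z))) = C1 + 4*z


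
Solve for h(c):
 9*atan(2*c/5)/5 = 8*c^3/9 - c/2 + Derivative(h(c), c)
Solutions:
 h(c) = C1 - 2*c^4/9 + c^2/4 + 9*c*atan(2*c/5)/5 - 9*log(4*c^2 + 25)/4


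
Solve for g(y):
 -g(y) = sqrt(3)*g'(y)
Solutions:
 g(y) = C1*exp(-sqrt(3)*y/3)


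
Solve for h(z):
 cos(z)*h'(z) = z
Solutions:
 h(z) = C1 + Integral(z/cos(z), z)


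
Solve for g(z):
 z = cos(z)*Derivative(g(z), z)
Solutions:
 g(z) = C1 + Integral(z/cos(z), z)


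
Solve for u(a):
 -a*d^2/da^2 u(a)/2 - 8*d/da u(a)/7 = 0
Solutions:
 u(a) = C1 + C2/a^(9/7)


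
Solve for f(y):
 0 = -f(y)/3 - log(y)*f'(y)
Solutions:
 f(y) = C1*exp(-li(y)/3)


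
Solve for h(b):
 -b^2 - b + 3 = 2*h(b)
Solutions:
 h(b) = -b^2/2 - b/2 + 3/2


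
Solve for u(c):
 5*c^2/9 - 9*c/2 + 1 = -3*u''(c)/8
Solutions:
 u(c) = C1 + C2*c - 10*c^4/81 + 2*c^3 - 4*c^2/3


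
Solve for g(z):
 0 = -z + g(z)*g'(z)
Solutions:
 g(z) = -sqrt(C1 + z^2)
 g(z) = sqrt(C1 + z^2)


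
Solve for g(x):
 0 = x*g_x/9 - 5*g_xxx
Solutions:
 g(x) = C1 + Integral(C2*airyai(75^(1/3)*x/15) + C3*airybi(75^(1/3)*x/15), x)


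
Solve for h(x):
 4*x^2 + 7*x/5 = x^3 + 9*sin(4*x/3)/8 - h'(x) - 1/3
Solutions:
 h(x) = C1 + x^4/4 - 4*x^3/3 - 7*x^2/10 - x/3 - 27*cos(4*x/3)/32


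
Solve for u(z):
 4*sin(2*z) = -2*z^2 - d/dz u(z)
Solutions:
 u(z) = C1 - 2*z^3/3 + 2*cos(2*z)


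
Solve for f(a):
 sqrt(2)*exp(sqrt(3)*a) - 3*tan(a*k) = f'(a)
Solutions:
 f(a) = C1 - 3*Piecewise((-log(cos(a*k))/k, Ne(k, 0)), (0, True)) + sqrt(6)*exp(sqrt(3)*a)/3


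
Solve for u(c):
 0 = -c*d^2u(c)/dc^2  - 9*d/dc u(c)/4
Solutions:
 u(c) = C1 + C2/c^(5/4)


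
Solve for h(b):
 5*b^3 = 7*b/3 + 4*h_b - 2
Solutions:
 h(b) = C1 + 5*b^4/16 - 7*b^2/24 + b/2


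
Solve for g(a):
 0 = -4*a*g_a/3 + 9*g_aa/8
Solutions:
 g(a) = C1 + C2*erfi(4*sqrt(3)*a/9)


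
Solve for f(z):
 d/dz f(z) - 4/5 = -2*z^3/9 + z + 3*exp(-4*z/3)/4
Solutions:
 f(z) = C1 - z^4/18 + z^2/2 + 4*z/5 - 9*exp(-4*z/3)/16


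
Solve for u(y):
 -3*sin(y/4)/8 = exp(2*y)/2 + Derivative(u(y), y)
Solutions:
 u(y) = C1 - exp(2*y)/4 + 3*cos(y/4)/2


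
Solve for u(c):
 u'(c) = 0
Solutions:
 u(c) = C1


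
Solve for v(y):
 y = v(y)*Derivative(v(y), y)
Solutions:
 v(y) = -sqrt(C1 + y^2)
 v(y) = sqrt(C1 + y^2)


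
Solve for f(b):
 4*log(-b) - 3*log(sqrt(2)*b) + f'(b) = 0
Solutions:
 f(b) = C1 - b*log(b) + b*(1 + 3*log(2)/2 - 4*I*pi)


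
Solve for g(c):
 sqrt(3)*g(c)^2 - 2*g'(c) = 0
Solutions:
 g(c) = -2/(C1 + sqrt(3)*c)


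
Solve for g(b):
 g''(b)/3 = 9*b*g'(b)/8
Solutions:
 g(b) = C1 + C2*erfi(3*sqrt(3)*b/4)


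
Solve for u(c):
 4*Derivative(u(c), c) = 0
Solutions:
 u(c) = C1


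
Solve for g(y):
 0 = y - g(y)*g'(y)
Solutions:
 g(y) = -sqrt(C1 + y^2)
 g(y) = sqrt(C1 + y^2)


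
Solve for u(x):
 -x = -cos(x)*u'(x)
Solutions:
 u(x) = C1 + Integral(x/cos(x), x)


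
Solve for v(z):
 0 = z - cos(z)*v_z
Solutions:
 v(z) = C1 + Integral(z/cos(z), z)


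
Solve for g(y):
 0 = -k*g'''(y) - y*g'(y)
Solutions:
 g(y) = C1 + Integral(C2*airyai(y*(-1/k)^(1/3)) + C3*airybi(y*(-1/k)^(1/3)), y)


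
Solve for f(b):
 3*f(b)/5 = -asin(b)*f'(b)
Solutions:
 f(b) = C1*exp(-3*Integral(1/asin(b), b)/5)


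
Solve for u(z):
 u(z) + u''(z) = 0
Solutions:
 u(z) = C1*sin(z) + C2*cos(z)


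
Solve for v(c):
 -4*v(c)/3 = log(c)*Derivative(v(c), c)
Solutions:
 v(c) = C1*exp(-4*li(c)/3)


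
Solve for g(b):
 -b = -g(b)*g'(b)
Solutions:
 g(b) = -sqrt(C1 + b^2)
 g(b) = sqrt(C1 + b^2)


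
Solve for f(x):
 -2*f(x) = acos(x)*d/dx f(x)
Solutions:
 f(x) = C1*exp(-2*Integral(1/acos(x), x))


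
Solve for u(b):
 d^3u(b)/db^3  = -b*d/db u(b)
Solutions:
 u(b) = C1 + Integral(C2*airyai(-b) + C3*airybi(-b), b)


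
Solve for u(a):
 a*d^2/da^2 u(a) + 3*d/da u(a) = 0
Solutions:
 u(a) = C1 + C2/a^2


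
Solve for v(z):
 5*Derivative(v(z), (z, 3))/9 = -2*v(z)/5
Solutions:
 v(z) = C3*exp(z*(-90^(1/3) + 3*10^(1/3)*3^(2/3))/20)*sin(3*10^(1/3)*3^(1/6)*z/10) + C4*exp(z*(-90^(1/3) + 3*10^(1/3)*3^(2/3))/20)*cos(3*10^(1/3)*3^(1/6)*z/10) + C5*exp(-z*(90^(1/3) + 3*10^(1/3)*3^(2/3))/20) + (C1*sin(3*10^(1/3)*3^(1/6)*z/10) + C2*cos(3*10^(1/3)*3^(1/6)*z/10))*exp(90^(1/3)*z/10)


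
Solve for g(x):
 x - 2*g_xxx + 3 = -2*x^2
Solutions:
 g(x) = C1 + C2*x + C3*x^2 + x^5/60 + x^4/48 + x^3/4


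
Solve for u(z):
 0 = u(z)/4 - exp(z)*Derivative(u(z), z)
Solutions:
 u(z) = C1*exp(-exp(-z)/4)


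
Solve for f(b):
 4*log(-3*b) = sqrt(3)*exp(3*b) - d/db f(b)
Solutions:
 f(b) = C1 - 4*b*log(-b) + 4*b*(1 - log(3)) + sqrt(3)*exp(3*b)/3


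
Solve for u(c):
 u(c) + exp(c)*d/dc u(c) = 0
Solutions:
 u(c) = C1*exp(exp(-c))


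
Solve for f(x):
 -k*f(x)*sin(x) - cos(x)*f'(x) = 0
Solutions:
 f(x) = C1*exp(k*log(cos(x)))


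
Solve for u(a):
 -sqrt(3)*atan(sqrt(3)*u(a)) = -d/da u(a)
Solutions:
 Integral(1/atan(sqrt(3)*_y), (_y, u(a))) = C1 + sqrt(3)*a


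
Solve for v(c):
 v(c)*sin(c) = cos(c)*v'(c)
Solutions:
 v(c) = C1/cos(c)


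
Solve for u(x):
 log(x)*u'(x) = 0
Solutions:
 u(x) = C1


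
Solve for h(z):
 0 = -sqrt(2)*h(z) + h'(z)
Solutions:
 h(z) = C1*exp(sqrt(2)*z)


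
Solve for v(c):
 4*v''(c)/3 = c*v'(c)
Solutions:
 v(c) = C1 + C2*erfi(sqrt(6)*c/4)


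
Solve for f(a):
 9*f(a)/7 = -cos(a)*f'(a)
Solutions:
 f(a) = C1*(sin(a) - 1)^(9/14)/(sin(a) + 1)^(9/14)


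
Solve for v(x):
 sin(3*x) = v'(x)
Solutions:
 v(x) = C1 - cos(3*x)/3


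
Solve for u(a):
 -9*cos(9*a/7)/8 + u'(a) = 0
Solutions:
 u(a) = C1 + 7*sin(9*a/7)/8


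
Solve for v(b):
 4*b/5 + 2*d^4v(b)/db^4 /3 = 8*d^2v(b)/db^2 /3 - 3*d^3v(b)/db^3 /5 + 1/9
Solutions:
 v(b) = C1 + C2*b + C3*exp(-5*b/2) + C4*exp(8*b/5) + b^3/20 + 31*b^2/2400


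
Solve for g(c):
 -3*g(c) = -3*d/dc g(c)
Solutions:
 g(c) = C1*exp(c)


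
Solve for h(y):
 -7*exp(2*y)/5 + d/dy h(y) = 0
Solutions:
 h(y) = C1 + 7*exp(2*y)/10


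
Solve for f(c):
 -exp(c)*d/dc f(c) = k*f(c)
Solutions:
 f(c) = C1*exp(k*exp(-c))


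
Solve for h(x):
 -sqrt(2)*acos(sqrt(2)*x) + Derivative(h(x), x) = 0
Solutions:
 h(x) = C1 + sqrt(2)*(x*acos(sqrt(2)*x) - sqrt(2)*sqrt(1 - 2*x^2)/2)


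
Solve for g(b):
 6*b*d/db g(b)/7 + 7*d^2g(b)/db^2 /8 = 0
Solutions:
 g(b) = C1 + C2*erf(2*sqrt(6)*b/7)


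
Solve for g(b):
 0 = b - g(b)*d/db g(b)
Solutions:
 g(b) = -sqrt(C1 + b^2)
 g(b) = sqrt(C1 + b^2)


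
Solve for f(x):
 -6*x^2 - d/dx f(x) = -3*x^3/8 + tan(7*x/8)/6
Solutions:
 f(x) = C1 + 3*x^4/32 - 2*x^3 + 4*log(cos(7*x/8))/21


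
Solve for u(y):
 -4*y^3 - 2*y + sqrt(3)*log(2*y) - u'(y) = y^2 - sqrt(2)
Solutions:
 u(y) = C1 - y^4 - y^3/3 - y^2 + sqrt(3)*y*log(y) - sqrt(3)*y + sqrt(3)*y*log(2) + sqrt(2)*y


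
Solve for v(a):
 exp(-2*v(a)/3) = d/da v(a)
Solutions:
 v(a) = 3*log(-sqrt(C1 + a)) - 3*log(3) + 3*log(6)/2
 v(a) = 3*log(C1 + a)/2 - 3*log(3) + 3*log(6)/2


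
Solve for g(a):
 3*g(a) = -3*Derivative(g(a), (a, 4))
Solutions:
 g(a) = (C1*sin(sqrt(2)*a/2) + C2*cos(sqrt(2)*a/2))*exp(-sqrt(2)*a/2) + (C3*sin(sqrt(2)*a/2) + C4*cos(sqrt(2)*a/2))*exp(sqrt(2)*a/2)


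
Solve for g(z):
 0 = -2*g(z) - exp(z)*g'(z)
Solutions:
 g(z) = C1*exp(2*exp(-z))


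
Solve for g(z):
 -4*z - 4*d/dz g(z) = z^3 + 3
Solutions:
 g(z) = C1 - z^4/16 - z^2/2 - 3*z/4


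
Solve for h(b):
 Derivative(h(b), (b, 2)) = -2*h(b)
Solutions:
 h(b) = C1*sin(sqrt(2)*b) + C2*cos(sqrt(2)*b)


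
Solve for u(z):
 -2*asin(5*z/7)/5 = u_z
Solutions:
 u(z) = C1 - 2*z*asin(5*z/7)/5 - 2*sqrt(49 - 25*z^2)/25


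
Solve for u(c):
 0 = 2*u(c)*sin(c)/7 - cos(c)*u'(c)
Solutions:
 u(c) = C1/cos(c)^(2/7)


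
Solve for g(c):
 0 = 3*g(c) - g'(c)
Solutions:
 g(c) = C1*exp(3*c)


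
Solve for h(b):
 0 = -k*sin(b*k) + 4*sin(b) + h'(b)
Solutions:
 h(b) = C1 + 4*cos(b) - cos(b*k)


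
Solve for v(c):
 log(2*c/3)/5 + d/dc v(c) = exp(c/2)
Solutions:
 v(c) = C1 - c*log(c)/5 + c*(-log(2) + 1 + log(3))/5 + 2*exp(c/2)


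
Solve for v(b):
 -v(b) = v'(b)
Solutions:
 v(b) = C1*exp(-b)


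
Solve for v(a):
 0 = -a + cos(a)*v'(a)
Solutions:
 v(a) = C1 + Integral(a/cos(a), a)


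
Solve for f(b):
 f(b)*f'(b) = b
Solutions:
 f(b) = -sqrt(C1 + b^2)
 f(b) = sqrt(C1 + b^2)


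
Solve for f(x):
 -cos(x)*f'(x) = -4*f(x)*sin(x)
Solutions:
 f(x) = C1/cos(x)^4


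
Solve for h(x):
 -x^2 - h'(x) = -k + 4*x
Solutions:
 h(x) = C1 + k*x - x^3/3 - 2*x^2


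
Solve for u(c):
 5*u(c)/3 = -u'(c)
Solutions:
 u(c) = C1*exp(-5*c/3)


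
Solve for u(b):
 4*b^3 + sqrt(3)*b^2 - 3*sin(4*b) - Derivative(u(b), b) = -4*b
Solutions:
 u(b) = C1 + b^4 + sqrt(3)*b^3/3 + 2*b^2 + 3*cos(4*b)/4


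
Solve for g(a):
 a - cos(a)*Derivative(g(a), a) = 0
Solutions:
 g(a) = C1 + Integral(a/cos(a), a)


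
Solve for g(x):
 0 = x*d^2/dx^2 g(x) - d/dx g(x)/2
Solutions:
 g(x) = C1 + C2*x^(3/2)


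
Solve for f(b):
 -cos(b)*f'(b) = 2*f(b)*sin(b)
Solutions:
 f(b) = C1*cos(b)^2


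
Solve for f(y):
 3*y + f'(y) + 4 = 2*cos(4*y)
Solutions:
 f(y) = C1 - 3*y^2/2 - 4*y + sin(4*y)/2


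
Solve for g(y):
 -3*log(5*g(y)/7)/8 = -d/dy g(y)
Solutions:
 -8*Integral(1/(log(_y) - log(7) + log(5)), (_y, g(y)))/3 = C1 - y


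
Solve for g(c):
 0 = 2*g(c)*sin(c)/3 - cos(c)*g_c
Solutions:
 g(c) = C1/cos(c)^(2/3)


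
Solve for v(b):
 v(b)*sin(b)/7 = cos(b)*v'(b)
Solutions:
 v(b) = C1/cos(b)^(1/7)


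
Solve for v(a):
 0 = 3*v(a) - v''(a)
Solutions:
 v(a) = C1*exp(-sqrt(3)*a) + C2*exp(sqrt(3)*a)


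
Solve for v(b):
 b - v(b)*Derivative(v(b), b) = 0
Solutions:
 v(b) = -sqrt(C1 + b^2)
 v(b) = sqrt(C1 + b^2)


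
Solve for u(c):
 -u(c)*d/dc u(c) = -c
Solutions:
 u(c) = -sqrt(C1 + c^2)
 u(c) = sqrt(C1 + c^2)


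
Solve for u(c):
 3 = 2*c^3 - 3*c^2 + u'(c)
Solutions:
 u(c) = C1 - c^4/2 + c^3 + 3*c


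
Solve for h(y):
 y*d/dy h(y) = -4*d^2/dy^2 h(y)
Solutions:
 h(y) = C1 + C2*erf(sqrt(2)*y/4)


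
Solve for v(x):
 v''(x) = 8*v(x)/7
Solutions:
 v(x) = C1*exp(-2*sqrt(14)*x/7) + C2*exp(2*sqrt(14)*x/7)


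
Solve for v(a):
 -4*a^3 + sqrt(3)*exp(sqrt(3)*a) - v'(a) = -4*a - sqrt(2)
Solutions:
 v(a) = C1 - a^4 + 2*a^2 + sqrt(2)*a + exp(sqrt(3)*a)


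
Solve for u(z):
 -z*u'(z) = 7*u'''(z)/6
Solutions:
 u(z) = C1 + Integral(C2*airyai(-6^(1/3)*7^(2/3)*z/7) + C3*airybi(-6^(1/3)*7^(2/3)*z/7), z)


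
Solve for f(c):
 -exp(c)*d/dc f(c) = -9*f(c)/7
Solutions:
 f(c) = C1*exp(-9*exp(-c)/7)


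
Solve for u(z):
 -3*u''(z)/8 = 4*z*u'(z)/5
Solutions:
 u(z) = C1 + C2*erf(4*sqrt(15)*z/15)


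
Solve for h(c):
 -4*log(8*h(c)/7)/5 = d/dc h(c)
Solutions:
 5*Integral(1/(log(_y) - log(7) + 3*log(2)), (_y, h(c)))/4 = C1 - c


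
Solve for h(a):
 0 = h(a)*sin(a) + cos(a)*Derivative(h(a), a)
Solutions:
 h(a) = C1*cos(a)


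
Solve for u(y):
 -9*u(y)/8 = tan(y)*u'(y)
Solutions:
 u(y) = C1/sin(y)^(9/8)


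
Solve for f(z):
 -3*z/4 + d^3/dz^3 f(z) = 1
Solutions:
 f(z) = C1 + C2*z + C3*z^2 + z^4/32 + z^3/6


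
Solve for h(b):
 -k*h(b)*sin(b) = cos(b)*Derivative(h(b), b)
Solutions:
 h(b) = C1*exp(k*log(cos(b)))


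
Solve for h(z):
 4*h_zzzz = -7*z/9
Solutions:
 h(z) = C1 + C2*z + C3*z^2 + C4*z^3 - 7*z^5/4320


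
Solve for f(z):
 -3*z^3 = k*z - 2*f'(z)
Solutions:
 f(z) = C1 + k*z^2/4 + 3*z^4/8


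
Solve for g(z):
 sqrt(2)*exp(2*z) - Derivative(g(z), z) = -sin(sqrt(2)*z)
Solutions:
 g(z) = C1 + sqrt(2)*exp(2*z)/2 - sqrt(2)*cos(sqrt(2)*z)/2


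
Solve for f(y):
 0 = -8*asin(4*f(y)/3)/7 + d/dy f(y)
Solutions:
 Integral(1/asin(4*_y/3), (_y, f(y))) = C1 + 8*y/7


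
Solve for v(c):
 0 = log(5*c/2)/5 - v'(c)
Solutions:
 v(c) = C1 + c*log(c)/5 - c/5 - c*log(2)/5 + c*log(5)/5


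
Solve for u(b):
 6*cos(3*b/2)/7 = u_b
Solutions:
 u(b) = C1 + 4*sin(3*b/2)/7


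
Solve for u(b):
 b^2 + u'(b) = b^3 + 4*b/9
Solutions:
 u(b) = C1 + b^4/4 - b^3/3 + 2*b^2/9


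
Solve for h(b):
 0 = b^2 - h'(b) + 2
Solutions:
 h(b) = C1 + b^3/3 + 2*b


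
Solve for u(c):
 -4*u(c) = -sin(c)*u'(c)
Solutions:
 u(c) = C1*(cos(c)^2 - 2*cos(c) + 1)/(cos(c)^2 + 2*cos(c) + 1)


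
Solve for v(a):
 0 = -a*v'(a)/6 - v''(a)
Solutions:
 v(a) = C1 + C2*erf(sqrt(3)*a/6)


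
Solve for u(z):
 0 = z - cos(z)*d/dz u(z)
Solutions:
 u(z) = C1 + Integral(z/cos(z), z)


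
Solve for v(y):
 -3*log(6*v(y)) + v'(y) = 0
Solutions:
 -Integral(1/(log(_y) + log(6)), (_y, v(y)))/3 = C1 - y


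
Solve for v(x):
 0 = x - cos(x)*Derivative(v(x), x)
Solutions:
 v(x) = C1 + Integral(x/cos(x), x)


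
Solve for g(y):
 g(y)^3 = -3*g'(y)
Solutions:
 g(y) = -sqrt(6)*sqrt(-1/(C1 - y))/2
 g(y) = sqrt(6)*sqrt(-1/(C1 - y))/2


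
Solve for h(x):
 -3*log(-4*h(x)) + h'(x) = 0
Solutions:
 -Integral(1/(log(-_y) + 2*log(2)), (_y, h(x)))/3 = C1 - x


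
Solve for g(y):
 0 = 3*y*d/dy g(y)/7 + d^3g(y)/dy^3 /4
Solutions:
 g(y) = C1 + Integral(C2*airyai(-12^(1/3)*7^(2/3)*y/7) + C3*airybi(-12^(1/3)*7^(2/3)*y/7), y)


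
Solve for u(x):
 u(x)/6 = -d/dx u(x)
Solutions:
 u(x) = C1*exp(-x/6)


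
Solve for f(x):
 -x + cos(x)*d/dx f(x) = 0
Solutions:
 f(x) = C1 + Integral(x/cos(x), x)


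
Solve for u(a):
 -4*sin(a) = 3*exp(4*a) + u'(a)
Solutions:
 u(a) = C1 - 3*exp(4*a)/4 + 4*cos(a)


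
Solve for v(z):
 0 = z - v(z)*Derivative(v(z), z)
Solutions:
 v(z) = -sqrt(C1 + z^2)
 v(z) = sqrt(C1 + z^2)


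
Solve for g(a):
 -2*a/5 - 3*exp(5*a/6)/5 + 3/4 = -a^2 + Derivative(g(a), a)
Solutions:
 g(a) = C1 + a^3/3 - a^2/5 + 3*a/4 - 18*exp(5*a/6)/25


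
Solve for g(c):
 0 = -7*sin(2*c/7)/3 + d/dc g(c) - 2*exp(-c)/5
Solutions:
 g(c) = C1 - 49*cos(2*c/7)/6 - 2*exp(-c)/5


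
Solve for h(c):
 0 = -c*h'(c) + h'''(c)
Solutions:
 h(c) = C1 + Integral(C2*airyai(c) + C3*airybi(c), c)


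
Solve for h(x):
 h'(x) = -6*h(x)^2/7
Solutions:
 h(x) = 7/(C1 + 6*x)


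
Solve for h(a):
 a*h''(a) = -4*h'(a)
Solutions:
 h(a) = C1 + C2/a^3


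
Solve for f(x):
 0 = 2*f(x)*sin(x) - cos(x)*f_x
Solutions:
 f(x) = C1/cos(x)^2


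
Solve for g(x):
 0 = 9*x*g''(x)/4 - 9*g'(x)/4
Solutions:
 g(x) = C1 + C2*x^2


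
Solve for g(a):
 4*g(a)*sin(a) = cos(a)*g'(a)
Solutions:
 g(a) = C1/cos(a)^4


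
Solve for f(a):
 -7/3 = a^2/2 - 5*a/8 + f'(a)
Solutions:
 f(a) = C1 - a^3/6 + 5*a^2/16 - 7*a/3


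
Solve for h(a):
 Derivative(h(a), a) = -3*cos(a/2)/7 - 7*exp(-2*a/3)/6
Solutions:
 h(a) = C1 - 6*sin(a/2)/7 + 7*exp(-2*a/3)/4


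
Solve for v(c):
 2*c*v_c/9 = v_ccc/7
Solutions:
 v(c) = C1 + Integral(C2*airyai(42^(1/3)*c/3) + C3*airybi(42^(1/3)*c/3), c)


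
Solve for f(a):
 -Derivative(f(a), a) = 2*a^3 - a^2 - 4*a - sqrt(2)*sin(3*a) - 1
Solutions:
 f(a) = C1 - a^4/2 + a^3/3 + 2*a^2 + a - sqrt(2)*cos(3*a)/3


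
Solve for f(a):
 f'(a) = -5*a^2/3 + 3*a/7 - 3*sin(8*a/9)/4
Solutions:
 f(a) = C1 - 5*a^3/9 + 3*a^2/14 + 27*cos(8*a/9)/32


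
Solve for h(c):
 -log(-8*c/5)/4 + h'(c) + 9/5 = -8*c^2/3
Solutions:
 h(c) = C1 - 8*c^3/9 + c*log(-c)/4 + c*(-41 - 5*log(5) + 15*log(2))/20


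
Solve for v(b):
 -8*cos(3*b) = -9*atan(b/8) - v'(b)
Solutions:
 v(b) = C1 - 9*b*atan(b/8) + 36*log(b^2 + 64) + 8*sin(3*b)/3


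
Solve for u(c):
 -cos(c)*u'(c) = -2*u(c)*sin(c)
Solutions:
 u(c) = C1/cos(c)^2


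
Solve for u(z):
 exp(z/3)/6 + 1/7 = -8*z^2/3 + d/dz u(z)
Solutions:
 u(z) = C1 + 8*z^3/9 + z/7 + exp(z/3)/2


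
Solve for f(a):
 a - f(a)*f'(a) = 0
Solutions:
 f(a) = -sqrt(C1 + a^2)
 f(a) = sqrt(C1 + a^2)


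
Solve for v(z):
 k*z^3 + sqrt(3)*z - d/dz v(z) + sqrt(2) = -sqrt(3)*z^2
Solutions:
 v(z) = C1 + k*z^4/4 + sqrt(3)*z^3/3 + sqrt(3)*z^2/2 + sqrt(2)*z


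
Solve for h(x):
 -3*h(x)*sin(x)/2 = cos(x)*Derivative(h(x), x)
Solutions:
 h(x) = C1*cos(x)^(3/2)


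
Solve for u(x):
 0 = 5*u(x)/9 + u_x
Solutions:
 u(x) = C1*exp(-5*x/9)


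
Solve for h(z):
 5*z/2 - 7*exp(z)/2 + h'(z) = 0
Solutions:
 h(z) = C1 - 5*z^2/4 + 7*exp(z)/2


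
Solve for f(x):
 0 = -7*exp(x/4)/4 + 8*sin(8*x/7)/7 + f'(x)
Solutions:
 f(x) = C1 + 7*exp(x/4) + cos(8*x/7)


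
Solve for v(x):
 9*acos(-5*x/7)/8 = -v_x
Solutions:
 v(x) = C1 - 9*x*acos(-5*x/7)/8 - 9*sqrt(49 - 25*x^2)/40


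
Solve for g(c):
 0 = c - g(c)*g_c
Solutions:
 g(c) = -sqrt(C1 + c^2)
 g(c) = sqrt(C1 + c^2)


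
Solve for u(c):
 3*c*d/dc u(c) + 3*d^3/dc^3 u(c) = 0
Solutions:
 u(c) = C1 + Integral(C2*airyai(-c) + C3*airybi(-c), c)


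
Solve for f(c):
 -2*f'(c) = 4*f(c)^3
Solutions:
 f(c) = -sqrt(2)*sqrt(-1/(C1 - 2*c))/2
 f(c) = sqrt(2)*sqrt(-1/(C1 - 2*c))/2


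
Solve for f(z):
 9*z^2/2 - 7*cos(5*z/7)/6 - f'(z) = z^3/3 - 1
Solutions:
 f(z) = C1 - z^4/12 + 3*z^3/2 + z - 49*sin(5*z/7)/30


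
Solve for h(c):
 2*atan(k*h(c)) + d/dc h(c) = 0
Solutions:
 Integral(1/atan(_y*k), (_y, h(c))) = C1 - 2*c


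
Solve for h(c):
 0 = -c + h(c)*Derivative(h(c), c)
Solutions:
 h(c) = -sqrt(C1 + c^2)
 h(c) = sqrt(C1 + c^2)


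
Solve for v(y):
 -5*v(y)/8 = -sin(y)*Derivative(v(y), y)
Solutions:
 v(y) = C1*(cos(y) - 1)^(5/16)/(cos(y) + 1)^(5/16)


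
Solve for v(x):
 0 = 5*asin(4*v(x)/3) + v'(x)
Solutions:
 Integral(1/asin(4*_y/3), (_y, v(x))) = C1 - 5*x


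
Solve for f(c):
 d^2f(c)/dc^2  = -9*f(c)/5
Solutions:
 f(c) = C1*sin(3*sqrt(5)*c/5) + C2*cos(3*sqrt(5)*c/5)


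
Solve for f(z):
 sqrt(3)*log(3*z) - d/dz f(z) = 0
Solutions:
 f(z) = C1 + sqrt(3)*z*log(z) - sqrt(3)*z + sqrt(3)*z*log(3)


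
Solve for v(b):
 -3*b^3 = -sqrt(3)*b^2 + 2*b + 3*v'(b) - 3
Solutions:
 v(b) = C1 - b^4/4 + sqrt(3)*b^3/9 - b^2/3 + b


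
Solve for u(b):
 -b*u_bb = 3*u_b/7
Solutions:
 u(b) = C1 + C2*b^(4/7)


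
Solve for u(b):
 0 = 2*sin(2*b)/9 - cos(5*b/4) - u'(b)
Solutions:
 u(b) = C1 - 4*sin(5*b/4)/5 - cos(2*b)/9


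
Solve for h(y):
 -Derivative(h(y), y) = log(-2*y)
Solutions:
 h(y) = C1 - y*log(-y) + y*(1 - log(2))


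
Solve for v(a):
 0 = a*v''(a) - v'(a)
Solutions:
 v(a) = C1 + C2*a^2


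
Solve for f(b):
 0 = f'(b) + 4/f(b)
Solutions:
 f(b) = -sqrt(C1 - 8*b)
 f(b) = sqrt(C1 - 8*b)


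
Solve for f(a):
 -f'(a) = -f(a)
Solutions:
 f(a) = C1*exp(a)


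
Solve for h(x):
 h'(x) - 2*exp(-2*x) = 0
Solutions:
 h(x) = C1 - exp(-2*x)


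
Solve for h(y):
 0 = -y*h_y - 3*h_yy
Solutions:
 h(y) = C1 + C2*erf(sqrt(6)*y/6)


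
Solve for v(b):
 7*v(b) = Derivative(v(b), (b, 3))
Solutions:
 v(b) = C3*exp(7^(1/3)*b) + (C1*sin(sqrt(3)*7^(1/3)*b/2) + C2*cos(sqrt(3)*7^(1/3)*b/2))*exp(-7^(1/3)*b/2)


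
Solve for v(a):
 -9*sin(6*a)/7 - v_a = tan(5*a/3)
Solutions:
 v(a) = C1 + 3*log(cos(5*a/3))/5 + 3*cos(6*a)/14


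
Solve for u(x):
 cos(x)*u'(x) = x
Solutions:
 u(x) = C1 + Integral(x/cos(x), x)


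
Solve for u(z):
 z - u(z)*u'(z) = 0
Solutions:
 u(z) = -sqrt(C1 + z^2)
 u(z) = sqrt(C1 + z^2)


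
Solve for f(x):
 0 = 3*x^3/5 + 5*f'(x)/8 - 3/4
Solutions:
 f(x) = C1 - 6*x^4/25 + 6*x/5


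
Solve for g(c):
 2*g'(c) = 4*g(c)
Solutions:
 g(c) = C1*exp(2*c)


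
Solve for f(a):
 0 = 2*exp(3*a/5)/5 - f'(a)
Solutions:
 f(a) = C1 + 2*exp(3*a/5)/3


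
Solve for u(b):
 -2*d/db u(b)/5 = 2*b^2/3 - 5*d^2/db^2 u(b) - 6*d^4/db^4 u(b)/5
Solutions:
 u(b) = C1 + C2*exp(2^(1/3)*b*(-(18 + sqrt(31574))^(1/3) + 25*2^(1/3)/(18 + sqrt(31574))^(1/3))/12)*sin(2^(1/3)*sqrt(3)*b*(25*2^(1/3)/(18 + sqrt(31574))^(1/3) + (18 + sqrt(31574))^(1/3))/12) + C3*exp(2^(1/3)*b*(-(18 + sqrt(31574))^(1/3) + 25*2^(1/3)/(18 + sqrt(31574))^(1/3))/12)*cos(2^(1/3)*sqrt(3)*b*(25*2^(1/3)/(18 + sqrt(31574))^(1/3) + (18 + sqrt(31574))^(1/3))/12) + C4*exp(-2^(1/3)*b*(-(18 + sqrt(31574))^(1/3) + 25*2^(1/3)/(18 + sqrt(31574))^(1/3))/6) - 5*b^3/9 - 125*b^2/6 - 3125*b/6


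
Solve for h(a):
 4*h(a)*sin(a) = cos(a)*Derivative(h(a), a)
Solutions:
 h(a) = C1/cos(a)^4


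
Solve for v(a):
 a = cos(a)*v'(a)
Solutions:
 v(a) = C1 + Integral(a/cos(a), a)


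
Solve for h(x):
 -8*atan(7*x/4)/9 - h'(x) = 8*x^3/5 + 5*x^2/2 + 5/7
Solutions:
 h(x) = C1 - 2*x^4/5 - 5*x^3/6 - 8*x*atan(7*x/4)/9 - 5*x/7 + 16*log(49*x^2 + 16)/63


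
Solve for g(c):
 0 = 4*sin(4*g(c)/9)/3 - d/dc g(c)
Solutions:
 -4*c/3 + 9*log(cos(4*g(c)/9) - 1)/8 - 9*log(cos(4*g(c)/9) + 1)/8 = C1


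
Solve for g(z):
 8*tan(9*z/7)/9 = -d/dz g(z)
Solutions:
 g(z) = C1 + 56*log(cos(9*z/7))/81


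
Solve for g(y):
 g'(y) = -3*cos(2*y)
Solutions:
 g(y) = C1 - 3*sin(2*y)/2


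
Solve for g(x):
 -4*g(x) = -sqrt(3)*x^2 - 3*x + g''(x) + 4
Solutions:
 g(x) = C1*sin(2*x) + C2*cos(2*x) + sqrt(3)*x^2/4 + 3*x/4 - 1 - sqrt(3)/8


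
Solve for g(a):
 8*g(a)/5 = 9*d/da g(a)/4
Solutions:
 g(a) = C1*exp(32*a/45)


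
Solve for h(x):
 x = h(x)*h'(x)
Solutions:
 h(x) = -sqrt(C1 + x^2)
 h(x) = sqrt(C1 + x^2)


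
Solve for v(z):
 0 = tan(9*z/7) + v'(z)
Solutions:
 v(z) = C1 + 7*log(cos(9*z/7))/9


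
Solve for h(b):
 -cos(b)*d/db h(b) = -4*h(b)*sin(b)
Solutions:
 h(b) = C1/cos(b)^4


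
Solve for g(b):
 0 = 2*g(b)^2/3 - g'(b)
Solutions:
 g(b) = -3/(C1 + 2*b)


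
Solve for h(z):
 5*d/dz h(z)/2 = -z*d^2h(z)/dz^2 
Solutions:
 h(z) = C1 + C2/z^(3/2)


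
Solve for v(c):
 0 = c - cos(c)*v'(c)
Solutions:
 v(c) = C1 + Integral(c/cos(c), c)


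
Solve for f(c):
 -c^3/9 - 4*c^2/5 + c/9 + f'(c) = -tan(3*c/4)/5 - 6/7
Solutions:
 f(c) = C1 + c^4/36 + 4*c^3/15 - c^2/18 - 6*c/7 + 4*log(cos(3*c/4))/15


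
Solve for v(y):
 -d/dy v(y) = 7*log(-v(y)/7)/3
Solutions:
 3*Integral(1/(log(-_y) - log(7)), (_y, v(y)))/7 = C1 - y


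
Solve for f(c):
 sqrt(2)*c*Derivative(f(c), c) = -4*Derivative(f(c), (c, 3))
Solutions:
 f(c) = C1 + Integral(C2*airyai(-sqrt(2)*c/2) + C3*airybi(-sqrt(2)*c/2), c)


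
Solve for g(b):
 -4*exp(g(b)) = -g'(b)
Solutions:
 g(b) = log(-1/(C1 + 4*b))


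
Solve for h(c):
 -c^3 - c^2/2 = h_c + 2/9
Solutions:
 h(c) = C1 - c^4/4 - c^3/6 - 2*c/9


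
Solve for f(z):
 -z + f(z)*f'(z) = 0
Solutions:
 f(z) = -sqrt(C1 + z^2)
 f(z) = sqrt(C1 + z^2)


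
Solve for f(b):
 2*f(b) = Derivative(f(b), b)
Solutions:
 f(b) = C1*exp(2*b)


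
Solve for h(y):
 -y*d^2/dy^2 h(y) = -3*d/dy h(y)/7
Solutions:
 h(y) = C1 + C2*y^(10/7)


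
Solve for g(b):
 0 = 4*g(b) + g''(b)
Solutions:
 g(b) = C1*sin(2*b) + C2*cos(2*b)


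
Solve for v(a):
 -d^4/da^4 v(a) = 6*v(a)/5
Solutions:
 v(a) = (C1*sin(10^(3/4)*3^(1/4)*a/10) + C2*cos(10^(3/4)*3^(1/4)*a/10))*exp(-10^(3/4)*3^(1/4)*a/10) + (C3*sin(10^(3/4)*3^(1/4)*a/10) + C4*cos(10^(3/4)*3^(1/4)*a/10))*exp(10^(3/4)*3^(1/4)*a/10)


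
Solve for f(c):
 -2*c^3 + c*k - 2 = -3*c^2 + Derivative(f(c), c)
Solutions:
 f(c) = C1 - c^4/2 + c^3 + c^2*k/2 - 2*c


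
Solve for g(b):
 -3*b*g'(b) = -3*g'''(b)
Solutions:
 g(b) = C1 + Integral(C2*airyai(b) + C3*airybi(b), b)


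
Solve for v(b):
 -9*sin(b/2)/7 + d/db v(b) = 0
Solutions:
 v(b) = C1 - 18*cos(b/2)/7


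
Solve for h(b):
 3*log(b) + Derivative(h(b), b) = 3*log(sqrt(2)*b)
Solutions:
 h(b) = C1 + 3*b*log(2)/2


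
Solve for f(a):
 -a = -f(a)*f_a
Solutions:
 f(a) = -sqrt(C1 + a^2)
 f(a) = sqrt(C1 + a^2)


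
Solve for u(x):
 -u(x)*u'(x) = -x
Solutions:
 u(x) = -sqrt(C1 + x^2)
 u(x) = sqrt(C1 + x^2)


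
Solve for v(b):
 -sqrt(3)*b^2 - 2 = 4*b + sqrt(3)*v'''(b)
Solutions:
 v(b) = C1 + C2*b + C3*b^2 - b^5/60 - sqrt(3)*b^4/18 - sqrt(3)*b^3/9


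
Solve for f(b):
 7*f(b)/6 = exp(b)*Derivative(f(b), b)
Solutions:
 f(b) = C1*exp(-7*exp(-b)/6)


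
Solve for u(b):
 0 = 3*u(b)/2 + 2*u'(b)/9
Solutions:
 u(b) = C1*exp(-27*b/4)


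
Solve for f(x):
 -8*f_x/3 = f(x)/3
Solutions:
 f(x) = C1*exp(-x/8)


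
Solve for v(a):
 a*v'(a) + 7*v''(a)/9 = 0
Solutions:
 v(a) = C1 + C2*erf(3*sqrt(14)*a/14)


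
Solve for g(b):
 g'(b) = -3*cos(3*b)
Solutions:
 g(b) = C1 - sin(3*b)


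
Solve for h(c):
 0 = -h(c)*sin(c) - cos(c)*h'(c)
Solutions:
 h(c) = C1*cos(c)


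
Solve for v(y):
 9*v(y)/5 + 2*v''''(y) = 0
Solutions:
 v(y) = (C1*sin(2^(1/4)*sqrt(3)*5^(3/4)*y/10) + C2*cos(2^(1/4)*sqrt(3)*5^(3/4)*y/10))*exp(-2^(1/4)*sqrt(3)*5^(3/4)*y/10) + (C3*sin(2^(1/4)*sqrt(3)*5^(3/4)*y/10) + C4*cos(2^(1/4)*sqrt(3)*5^(3/4)*y/10))*exp(2^(1/4)*sqrt(3)*5^(3/4)*y/10)


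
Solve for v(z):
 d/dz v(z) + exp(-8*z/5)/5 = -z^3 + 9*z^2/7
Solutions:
 v(z) = C1 - z^4/4 + 3*z^3/7 + exp(-8*z/5)/8


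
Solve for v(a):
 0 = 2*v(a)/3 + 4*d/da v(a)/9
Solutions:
 v(a) = C1*exp(-3*a/2)


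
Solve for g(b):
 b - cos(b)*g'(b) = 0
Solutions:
 g(b) = C1 + Integral(b/cos(b), b)


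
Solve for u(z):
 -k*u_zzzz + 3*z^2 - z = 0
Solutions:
 u(z) = C1 + C2*z + C3*z^2 + C4*z^3 + z^6/(120*k) - z^5/(120*k)


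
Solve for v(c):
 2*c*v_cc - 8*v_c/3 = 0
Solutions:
 v(c) = C1 + C2*c^(7/3)


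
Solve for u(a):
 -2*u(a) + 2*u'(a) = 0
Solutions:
 u(a) = C1*exp(a)


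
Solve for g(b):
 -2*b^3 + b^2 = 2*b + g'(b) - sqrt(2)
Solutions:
 g(b) = C1 - b^4/2 + b^3/3 - b^2 + sqrt(2)*b


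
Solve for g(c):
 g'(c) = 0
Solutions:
 g(c) = C1


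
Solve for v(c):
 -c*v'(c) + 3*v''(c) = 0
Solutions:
 v(c) = C1 + C2*erfi(sqrt(6)*c/6)


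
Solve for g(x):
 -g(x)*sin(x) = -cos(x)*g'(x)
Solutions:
 g(x) = C1/cos(x)


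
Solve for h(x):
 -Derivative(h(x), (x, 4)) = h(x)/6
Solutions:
 h(x) = (C1*sin(2^(1/4)*3^(3/4)*x/6) + C2*cos(2^(1/4)*3^(3/4)*x/6))*exp(-2^(1/4)*3^(3/4)*x/6) + (C3*sin(2^(1/4)*3^(3/4)*x/6) + C4*cos(2^(1/4)*3^(3/4)*x/6))*exp(2^(1/4)*3^(3/4)*x/6)


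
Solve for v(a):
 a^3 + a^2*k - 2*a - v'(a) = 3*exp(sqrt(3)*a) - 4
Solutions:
 v(a) = C1 + a^4/4 + a^3*k/3 - a^2 + 4*a - sqrt(3)*exp(sqrt(3)*a)


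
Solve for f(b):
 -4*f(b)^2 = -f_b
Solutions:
 f(b) = -1/(C1 + 4*b)


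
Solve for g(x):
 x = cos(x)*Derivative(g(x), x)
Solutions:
 g(x) = C1 + Integral(x/cos(x), x)
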